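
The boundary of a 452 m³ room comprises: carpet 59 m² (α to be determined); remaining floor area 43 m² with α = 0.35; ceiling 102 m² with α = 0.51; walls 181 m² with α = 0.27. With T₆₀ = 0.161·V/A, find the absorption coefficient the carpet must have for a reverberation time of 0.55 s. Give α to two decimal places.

0.28

A = 0.161·V/T₆₀ = 0.161·452/0.55 = 132.31 m² sabins.
Absorption from the other surfaces = 43·0.35 + 102·0.51 + 181·0.27 = 115.94 m², so the carpet must supply 16.37 m² over 59 m².
α = 16.37/59 = 0.278.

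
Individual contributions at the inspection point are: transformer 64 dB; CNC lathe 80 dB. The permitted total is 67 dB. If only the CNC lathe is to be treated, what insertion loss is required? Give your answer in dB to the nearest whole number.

16 dB

Fixed contribution from the other source: Σ 10^(L/10) = 10^(64/10) = 2.512e+06 (64.00 dB).
To meet 67 dB overall, the treated CNC lathe may contribute at most 10^(67/10) − 2.512e+06 = 2.500e+06, i.e. 63.98 dB.
Required insertion loss = 80 − 63.98 = 16.02 dB.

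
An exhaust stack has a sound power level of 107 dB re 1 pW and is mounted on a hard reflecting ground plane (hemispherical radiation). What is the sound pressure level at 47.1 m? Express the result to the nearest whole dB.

L_p = L_w − 10·log₁₀(2π·r²) with r = 47.1 m.
2π·r² = 1.394e+04 m², 10·log₁₀ of that is 41.442 dB.
L_p = 107 − 41.442 = 65.56 dB.

66 dB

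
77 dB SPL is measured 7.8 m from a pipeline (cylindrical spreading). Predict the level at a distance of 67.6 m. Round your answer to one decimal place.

Cylindrical spreading from a line source gives a 10·log₁₀(r₂/r₁) drop.
L₂ = 77 − 10·log₁₀(67.6/7.8) = 77 − 9.379 = 67.62 dB SPL.

67.6 dB SPL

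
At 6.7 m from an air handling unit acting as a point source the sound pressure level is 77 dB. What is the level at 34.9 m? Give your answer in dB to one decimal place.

62.7 dB

Point-source attenuation: ΔL = 20·log₁₀(r₂/r₁) = 20·log₁₀(34.9/6.7) = 14.335 dB.
L₂ = 77 − 20·log₁₀(34.9/6.7) = 77 − 14.335 = 62.66 dB.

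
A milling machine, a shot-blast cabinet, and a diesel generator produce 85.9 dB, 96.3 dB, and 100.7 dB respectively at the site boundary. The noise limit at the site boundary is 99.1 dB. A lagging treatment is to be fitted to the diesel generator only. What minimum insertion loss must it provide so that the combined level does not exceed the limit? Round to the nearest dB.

5 dB

Everything except the diesel generator sums to 10^(85.9/10) + 10^(96.3/10) = 4.655e+09 in linear terms, 96.68 dB.
The limit corresponds to 10^(99.1/10) = 8.128e+09; subtracting the fixed part leaves 3.473e+09 for the diesel generator, i.e. 95.41 dB.
So the diesel generator must be reduced from 100.7 to 95.41 dB: IL = 5.29 dB.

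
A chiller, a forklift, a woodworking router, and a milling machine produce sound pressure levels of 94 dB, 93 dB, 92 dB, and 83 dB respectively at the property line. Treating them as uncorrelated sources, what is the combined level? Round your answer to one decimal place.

For uncorrelated sources the intensities add, so convert each level to linear form, sum, and take 10·log₁₀ of the total.
Σ 10^(L/10) = 10^(94/10) + 10^(93/10) + 10^(92/10) + 10^(83/10) = 6.292e+09.
L_total = 10·log₁₀(6.292e+09) = 97.99 dB.

98.0 dB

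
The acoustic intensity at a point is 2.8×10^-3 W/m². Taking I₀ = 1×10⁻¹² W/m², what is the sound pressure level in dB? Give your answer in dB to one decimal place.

Dividing by I₀ shifts the exponent by 12: I/I₀ = 2.8×10^9.
L = 10·(0.4472 + 9) = 94.47 dB.

94.5 dB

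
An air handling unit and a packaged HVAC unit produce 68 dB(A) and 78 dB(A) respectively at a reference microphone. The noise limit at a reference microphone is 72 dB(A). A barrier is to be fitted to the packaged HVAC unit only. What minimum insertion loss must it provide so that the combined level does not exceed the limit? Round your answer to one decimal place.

Everything except the packaged HVAC unit sums to 10^(68/10) = 6.310e+06 in linear terms, 68.00 dB(A).
The limit corresponds to 10^(72/10) = 1.585e+07; subtracting the fixed part leaves 9.539e+06 for the packaged HVAC unit, i.e. 69.80 dB(A).
Required insertion loss = 78 − 69.80 = 8.20 dB.

8.2 dB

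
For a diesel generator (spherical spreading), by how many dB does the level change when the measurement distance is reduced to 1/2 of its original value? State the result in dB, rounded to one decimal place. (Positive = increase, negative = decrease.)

A point source loses 6 dB per doubling of distance; generally ΔL = −20·log₁₀(r₂/r₁).
ΔL = −20·log₁₀(0.5) = +6.02 dB.

+6.0 dB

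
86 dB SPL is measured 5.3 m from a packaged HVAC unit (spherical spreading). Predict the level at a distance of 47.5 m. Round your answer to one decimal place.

67.0 dB SPL

For a point source, L₂ = L₁ − 20·log₁₀(r₂/r₁).
L₂ = 86 − 20·log₁₀(47.5/5.3) = 86 − 19.048 = 66.95 dB SPL.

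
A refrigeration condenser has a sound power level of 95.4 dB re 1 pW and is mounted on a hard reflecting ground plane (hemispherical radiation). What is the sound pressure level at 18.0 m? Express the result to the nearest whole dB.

62 dB

L_p = L_w − 10·log₁₀(2π·r²) with r = 18.0 m.
2π·r² = 2036 m², 10·log₁₀ of that is 33.087 dB.
L_p = 95.4 − 33.087 = 62.31 dB.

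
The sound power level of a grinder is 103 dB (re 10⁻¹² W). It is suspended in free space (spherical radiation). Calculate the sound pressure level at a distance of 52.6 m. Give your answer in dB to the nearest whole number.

58 dB

Free-field spherical radiation: L_p = L_w − 10·log₁₀(4π·r²), r = 52.6 m.
4π·r² = 3.477e+04 m², 10·log₁₀ of that is 45.412 dB.
L_p = 103 − 45.412 = 57.59 dB.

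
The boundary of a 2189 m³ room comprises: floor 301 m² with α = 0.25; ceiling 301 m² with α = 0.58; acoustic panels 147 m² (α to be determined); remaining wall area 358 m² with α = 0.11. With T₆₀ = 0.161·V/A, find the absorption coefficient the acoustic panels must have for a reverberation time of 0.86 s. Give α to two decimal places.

0.82

From T₆₀ = 0.161·V/A, the target T₆₀ = 0.86 s needs A = 0.161·2189/0.86 = 409.80 m².
Absorption from the other surfaces = 301·0.25 + 301·0.58 + 358·0.11 = 289.21 m², so the acoustic panels must supply 120.59 m² over 147 m².
α = 120.59/147 = 0.820.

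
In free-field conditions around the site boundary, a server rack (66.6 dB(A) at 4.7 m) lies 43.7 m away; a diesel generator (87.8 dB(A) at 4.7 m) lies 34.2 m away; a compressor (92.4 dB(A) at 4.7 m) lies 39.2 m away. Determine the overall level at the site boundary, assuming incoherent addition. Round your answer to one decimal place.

75.6 dB(A)

First find each source's level at the receiver (point-source: −20·log₁₀(r/r_ref)), then combine on an intensity basis.
server rack: 66.6 − 20·log₁₀(43.7/4.7) = 66.6 − 19.37 = 47.23 dB(A).
diesel generator: 87.8 − 20·log₁₀(34.2/4.7) = 87.8 − 17.24 = 70.56 dB(A).
compressor: 92.4 − 20·log₁₀(39.2/4.7) = 92.4 − 18.42 = 73.98 dB(A).
Σ 10^(L/10) = 3.641e+07 → L_total = 10·log₁₀(3.641e+07) = 75.61 dB(A).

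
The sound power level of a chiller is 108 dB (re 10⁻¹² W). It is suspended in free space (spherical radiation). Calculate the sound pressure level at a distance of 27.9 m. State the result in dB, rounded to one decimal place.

Free-field spherical radiation: L_p = L_w − 10·log₁₀(4π·r²), r = 27.9 m.
4π·r² = 9782 m², 10·log₁₀ of that is 39.904 dB.
L_p = 108 − 39.904 = 68.10 dB.

68.1 dB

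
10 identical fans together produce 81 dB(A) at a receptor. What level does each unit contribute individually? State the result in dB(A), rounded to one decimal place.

Dividing the total intensity by 10 lowers the level by 10·log₁₀ 10 = 10.000 dB: L₁ = 81 − 10.000.

71.0 dB(A)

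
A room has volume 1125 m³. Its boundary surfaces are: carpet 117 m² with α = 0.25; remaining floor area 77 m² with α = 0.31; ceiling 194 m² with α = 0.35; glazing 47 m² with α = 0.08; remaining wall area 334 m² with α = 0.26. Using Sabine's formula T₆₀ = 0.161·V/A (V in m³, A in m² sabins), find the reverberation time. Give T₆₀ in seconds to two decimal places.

Total absorption A = 117·0.25 + 77·0.31 + 194·0.35 + 47·0.08 + 334·0.26 = 211.62 m² sabins.
T₆₀ = 0.161 × 1125 / 211.62 = 0.856 s.

0.86 s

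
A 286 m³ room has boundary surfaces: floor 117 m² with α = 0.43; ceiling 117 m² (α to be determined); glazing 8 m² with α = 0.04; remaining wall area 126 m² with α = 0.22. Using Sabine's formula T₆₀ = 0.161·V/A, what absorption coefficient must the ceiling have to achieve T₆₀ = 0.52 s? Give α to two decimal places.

A = 0.161·V/T₆₀ = 0.161·286/0.52 = 88.55 m² sabins.
Absorption from the other surfaces = 117·0.43 + 8·0.04 + 126·0.22 = 78.35 m², so the ceiling must supply 10.20 m² over 117 m².
α = 10.20/117 = 0.087.

0.09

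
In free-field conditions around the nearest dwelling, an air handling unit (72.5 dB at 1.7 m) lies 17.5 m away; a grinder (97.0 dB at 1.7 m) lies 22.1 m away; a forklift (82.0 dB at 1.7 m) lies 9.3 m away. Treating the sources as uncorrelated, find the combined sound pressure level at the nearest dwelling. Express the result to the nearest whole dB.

Apply inverse-square spreading to bring every level to the receiver, then sum 10^(L/10).
air handling unit: 72.5 − 20·log₁₀(17.5/1.7) = 72.5 − 20.25 = 52.25 dB.
grinder: 97.0 − 20·log₁₀(22.1/1.7) = 97.0 − 22.28 = 74.72 dB.
forklift: 82.0 − 20·log₁₀(9.3/1.7) = 82.0 − 14.76 = 67.24 dB.
Σ 10^(L/10) = 3.512e+07 → L_total = 10·log₁₀(3.512e+07) = 75.46 dB.

75 dB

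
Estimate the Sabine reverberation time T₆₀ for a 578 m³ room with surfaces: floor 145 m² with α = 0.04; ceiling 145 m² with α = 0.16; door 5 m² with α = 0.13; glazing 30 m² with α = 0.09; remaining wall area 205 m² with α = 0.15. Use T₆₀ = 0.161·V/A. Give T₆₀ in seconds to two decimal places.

1.47 s

Total absorption A = 145·0.04 + 145·0.16 + 5·0.13 + 30·0.09 + 205·0.15 = 63.10 m² sabins.
T₆₀ = 0.161·V/A = 0.161·578/63.10 = 1.475 s.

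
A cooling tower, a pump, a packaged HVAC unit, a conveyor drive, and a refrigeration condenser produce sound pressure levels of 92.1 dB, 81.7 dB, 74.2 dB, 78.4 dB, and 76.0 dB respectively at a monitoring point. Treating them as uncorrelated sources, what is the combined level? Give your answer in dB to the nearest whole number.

93 dB

For uncorrelated sources the intensities add, so convert each level to linear form, sum, and take 10·log₁₀ of the total.
Σ 10^(L/10) = 10^(92.1/10) + 10^(81.7/10) + 10^(74.2/10) + 10^(78.4/10) + 10^(76.0/10) = 1.905e+09.
L_total = 10·log₁₀(1.905e+09) = 92.80 dB.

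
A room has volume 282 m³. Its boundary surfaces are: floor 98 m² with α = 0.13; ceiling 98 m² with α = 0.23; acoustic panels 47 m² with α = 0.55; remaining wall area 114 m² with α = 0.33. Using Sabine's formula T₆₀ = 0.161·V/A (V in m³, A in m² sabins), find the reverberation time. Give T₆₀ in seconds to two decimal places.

0.46 s

Summing Sᵢαᵢ: 98·0.13 + 98·0.23 + 47·0.55 + 114·0.33 = 98.75 m².
T₆₀ = 0.161·V/A = 0.161·282/98.75 = 0.460 s.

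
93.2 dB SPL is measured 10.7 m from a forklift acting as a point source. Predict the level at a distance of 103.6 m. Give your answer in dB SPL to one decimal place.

73.5 dB SPL

For a point source, L₂ = L₁ − 20·log₁₀(r₂/r₁).
L₂ = 93.2 − 20·log₁₀(103.6/10.7) = 93.2 − 19.720 = 73.48 dB SPL.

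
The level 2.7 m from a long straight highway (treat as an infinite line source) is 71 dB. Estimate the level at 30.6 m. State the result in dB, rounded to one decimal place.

60.5 dB

Line-source attenuation: ΔL = 10·log₁₀(r₂/r₁) = 10·log₁₀(30.6/2.7) = 10.544 dB.
L₂ = 71 − 10·log₁₀(30.6/2.7) = 71 − 10.544 = 60.46 dB.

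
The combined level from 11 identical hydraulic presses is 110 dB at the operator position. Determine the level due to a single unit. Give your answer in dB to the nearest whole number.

100 dB

11 equal contributions raise the level by 10·log₁₀ 11 = 10.414 dB, so each unit alone gives 110 − 10.414.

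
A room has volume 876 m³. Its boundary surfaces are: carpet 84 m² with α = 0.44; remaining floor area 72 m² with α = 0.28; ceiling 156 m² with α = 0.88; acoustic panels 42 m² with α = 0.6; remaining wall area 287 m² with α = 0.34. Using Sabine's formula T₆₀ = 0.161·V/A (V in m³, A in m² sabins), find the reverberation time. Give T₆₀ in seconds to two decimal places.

0.44 s

Summing Sᵢαᵢ: 84·0.44 + 72·0.28 + 156·0.88 + 42·0.6 + 287·0.34 = 317.18 m².
T₆₀ = 0.161·V/A = 0.161·876/317.18 = 0.445 s.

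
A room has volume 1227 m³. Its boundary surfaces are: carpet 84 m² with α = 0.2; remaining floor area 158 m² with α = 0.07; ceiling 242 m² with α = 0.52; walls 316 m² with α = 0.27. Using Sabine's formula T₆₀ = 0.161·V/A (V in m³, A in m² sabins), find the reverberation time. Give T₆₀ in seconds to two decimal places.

0.83 s

A = Σ Sᵢαᵢ = 84·0.2 + 158·0.07 + 242·0.52 + 316·0.27 = 239.02 m².
T₆₀ = 0.161·V/A = 0.161·1227/239.02 = 0.826 s.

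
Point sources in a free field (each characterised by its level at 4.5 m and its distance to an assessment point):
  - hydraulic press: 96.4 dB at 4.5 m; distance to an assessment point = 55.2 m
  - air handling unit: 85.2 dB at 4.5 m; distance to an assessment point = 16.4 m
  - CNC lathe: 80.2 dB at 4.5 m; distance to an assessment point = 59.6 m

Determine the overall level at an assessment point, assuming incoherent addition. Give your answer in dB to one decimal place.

Apply inverse-square spreading to bring every level to the receiver, then sum 10^(L/10).
hydraulic press: 96.4 − 20·log₁₀(55.2/4.5) = 96.4 − 21.77 = 74.63 dB.
air handling unit: 85.2 − 20·log₁₀(16.4/4.5) = 85.2 − 11.23 = 73.97 dB.
CNC lathe: 80.2 − 20·log₁₀(59.6/4.5) = 80.2 − 22.44 = 57.76 dB.
Σ 10^(L/10) = 5.454e+07 → L_total = 10·log₁₀(5.454e+07) = 77.37 dB.

77.4 dB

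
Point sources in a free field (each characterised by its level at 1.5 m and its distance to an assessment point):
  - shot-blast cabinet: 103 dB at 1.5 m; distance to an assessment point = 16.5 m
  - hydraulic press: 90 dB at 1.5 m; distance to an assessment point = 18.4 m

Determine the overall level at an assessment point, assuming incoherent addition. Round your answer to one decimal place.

Apply inverse-square spreading to bring every level to the receiver, then sum 10^(L/10).
shot-blast cabinet: 103 − 20·log₁₀(16.5/1.5) = 103 − 20.83 = 82.17 dB.
hydraulic press: 90 − 20·log₁₀(18.4/1.5) = 90 − 21.77 = 68.23 dB.
Σ 10^(L/10) = 1.715e+08 → L_total = 10·log₁₀(1.715e+08) = 82.34 dB.

82.3 dB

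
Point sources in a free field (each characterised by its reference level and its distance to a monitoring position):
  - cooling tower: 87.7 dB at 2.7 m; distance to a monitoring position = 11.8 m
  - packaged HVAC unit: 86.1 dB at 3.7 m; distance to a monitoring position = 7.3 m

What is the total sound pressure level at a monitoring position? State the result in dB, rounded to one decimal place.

Apply inverse-square spreading to bring every level to the receiver, then sum 10^(L/10).
cooling tower: 87.7 − 20·log₁₀(11.8/2.7) = 87.7 − 12.81 = 74.89 dB.
packaged HVAC unit: 86.1 − 20·log₁₀(7.3/3.7) = 86.1 − 5.90 = 80.20 dB.
Σ 10^(L/10) = 1.355e+08 → L_total = 10·log₁₀(1.355e+08) = 81.32 dB.

81.3 dB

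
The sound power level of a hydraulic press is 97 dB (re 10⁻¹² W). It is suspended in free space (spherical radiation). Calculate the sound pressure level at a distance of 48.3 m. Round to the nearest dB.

L_p = L_w − 10·log₁₀(4π·r²) with r = 48.3 m.
4π·r² = 2.932e+04 m², 10·log₁₀ of that is 44.671 dB.
L_p = 97 − 44.671 = 52.33 dB.

52 dB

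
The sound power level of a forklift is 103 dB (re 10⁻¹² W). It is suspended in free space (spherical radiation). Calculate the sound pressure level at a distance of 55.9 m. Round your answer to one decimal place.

The power spreads over a sphere of area 4π·r², so L_p = L_w − 10·log₁₀(4π·r²).
4π·r² = 3.927e+04 m², 10·log₁₀ of that is 45.940 dB.
L_p = 103 − 45.940 = 57.06 dB.

57.1 dB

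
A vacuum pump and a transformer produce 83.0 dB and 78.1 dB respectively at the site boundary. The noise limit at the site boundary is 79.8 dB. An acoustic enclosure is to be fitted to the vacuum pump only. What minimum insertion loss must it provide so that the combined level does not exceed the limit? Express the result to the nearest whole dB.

8 dB

Fixed contribution from the other source: Σ 10^(L/10) = 10^(78.1/10) = 6.457e+07 (78.10 dB).
The limit corresponds to 10^(79.8/10) = 9.550e+07; subtracting the fixed part leaves 3.093e+07 for the vacuum pump, i.e. 74.90 dB.
So the vacuum pump must be reduced from 83.0 to 74.90 dB: IL = 8.10 dB.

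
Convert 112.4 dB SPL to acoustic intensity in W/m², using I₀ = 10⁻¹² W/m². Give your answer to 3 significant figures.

0.174 W/m²

I/I₀ = 10^(112.4/10) = 1.738e+11, so I = 1.738e+11 × 10⁻¹² W/m².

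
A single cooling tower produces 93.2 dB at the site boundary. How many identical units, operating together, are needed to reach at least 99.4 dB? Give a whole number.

Need L₁ + 10·log₁₀ N ≥ 99.4, i.e. log₁₀ N ≥ 0.62.
N ≥ 10^(6.2/10) = 4.169, so N = 5.

5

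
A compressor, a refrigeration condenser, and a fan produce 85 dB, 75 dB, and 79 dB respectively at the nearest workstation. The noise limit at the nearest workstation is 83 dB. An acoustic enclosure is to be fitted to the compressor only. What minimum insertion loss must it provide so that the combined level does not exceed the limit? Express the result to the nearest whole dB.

Everything except the compressor sums to 10^(75/10) + 10^(79/10) = 1.111e+08 in linear terms, 80.46 dB.
The limit corresponds to 10^(83/10) = 1.995e+08; subtracting the fixed part leaves 8.847e+07 for the compressor, i.e. 79.47 dB.
So the compressor must be reduced from 85 to 79.47 dB: IL = 5.53 dB.

6 dB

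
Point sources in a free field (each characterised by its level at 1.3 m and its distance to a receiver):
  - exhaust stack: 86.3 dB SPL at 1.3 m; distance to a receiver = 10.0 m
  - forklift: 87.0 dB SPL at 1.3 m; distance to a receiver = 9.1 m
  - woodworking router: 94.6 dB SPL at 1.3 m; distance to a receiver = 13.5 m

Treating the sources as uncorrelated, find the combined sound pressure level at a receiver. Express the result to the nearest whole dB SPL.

76 dB SPL

Apply inverse-square spreading to bring every level to the receiver, then sum 10^(L/10).
exhaust stack: 86.3 − 20·log₁₀(10.0/1.3) = 86.3 − 17.72 = 68.58 dB SPL.
forklift: 87.0 − 20·log₁₀(9.1/1.3) = 87.0 − 16.90 = 70.10 dB SPL.
woodworking router: 94.6 − 20·log₁₀(13.5/1.3) = 94.6 − 20.33 = 74.27 dB SPL.
Σ 10^(L/10) = 4.418e+07 → L_total = 10·log₁₀(4.418e+07) = 76.45 dB SPL.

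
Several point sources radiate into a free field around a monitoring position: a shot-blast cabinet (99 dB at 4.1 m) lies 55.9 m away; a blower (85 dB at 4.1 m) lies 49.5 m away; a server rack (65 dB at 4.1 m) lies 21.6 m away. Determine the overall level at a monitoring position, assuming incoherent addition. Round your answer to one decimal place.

Apply inverse-square spreading to bring every level to the receiver, then sum 10^(L/10).
shot-blast cabinet: 99 − 20·log₁₀(55.9/4.1) = 99 − 22.69 = 76.31 dB.
blower: 85 − 20·log₁₀(49.5/4.1) = 85 − 21.64 = 63.36 dB.
server rack: 65 − 20·log₁₀(21.6/4.1) = 65 − 14.43 = 50.57 dB.
Σ 10^(L/10) = 4.501e+07 → L_total = 10·log₁₀(4.501e+07) = 76.53 dB.

76.5 dB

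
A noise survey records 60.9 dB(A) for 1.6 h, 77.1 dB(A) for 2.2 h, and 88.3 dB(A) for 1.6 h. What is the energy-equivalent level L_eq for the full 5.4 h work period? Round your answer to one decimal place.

L_eq = 10·log₁₀[(1/T)·Σ tᵢ·10^(Lᵢ/10)] with T = 5.4 h.
Σ tᵢ·10^(Lᵢ/10) = 1.6·10^(60.9/10) + 2.2·10^(77.1/10) + 1.6·10^(88.3/10) = 1.197e+09.
L_eq = 10·log₁₀(1.197e+09/5.4) = 83.46 dB(A).

83.5 dB(A)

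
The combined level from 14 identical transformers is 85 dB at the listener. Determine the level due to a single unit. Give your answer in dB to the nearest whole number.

74 dB

14 equal contributions raise the level by 10·log₁₀ 14 = 11.461 dB, so each unit alone gives 85 − 11.461.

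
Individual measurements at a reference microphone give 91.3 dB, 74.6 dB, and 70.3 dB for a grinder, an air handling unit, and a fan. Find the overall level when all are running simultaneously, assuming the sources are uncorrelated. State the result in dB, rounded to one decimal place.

Incoherent sources combine by intensity addition: L_total = 10·log₁₀(Σ 10^(L_i/10)).
Σ 10^(L/10) = 10^(91.3/10) + 10^(74.6/10) + 10^(70.3/10) = 1.389e+09.
L_total = 10·log₁₀(1.389e+09) = 91.43 dB.

91.4 dB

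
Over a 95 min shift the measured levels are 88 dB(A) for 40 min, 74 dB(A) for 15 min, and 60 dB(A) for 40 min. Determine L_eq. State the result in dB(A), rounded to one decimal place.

84.3 dB(A)

L_eq = 10·log₁₀[(1/T)·Σ tᵢ·10^(Lᵢ/10)] with T = 95 min.
Σ tᵢ·10^(Lᵢ/10) = 40·10^(88/10) + 15·10^(74/10) + 40·10^(60/10) = 2.566e+10.
L_eq = 10·log₁₀(2.566e+10/95) = 84.31 dB(A).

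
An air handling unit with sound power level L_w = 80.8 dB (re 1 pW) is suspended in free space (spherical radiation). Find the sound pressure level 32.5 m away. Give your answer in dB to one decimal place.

39.6 dB

Free-field spherical radiation: L_p = L_w − 10·log₁₀(4π·r²), r = 32.5 m.
4π·r² = 1.327e+04 m², 10·log₁₀ of that is 41.230 dB.
L_p = 80.8 − 41.230 = 39.57 dB.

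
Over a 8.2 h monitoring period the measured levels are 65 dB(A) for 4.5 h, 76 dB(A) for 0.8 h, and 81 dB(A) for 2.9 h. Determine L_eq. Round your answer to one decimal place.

77.0 dB(A)

Weight each interval's intensity by its duration and average over T = 8.2 h:
Σ tᵢ·10^(Lᵢ/10) = 4.5·10^(65/10) + 0.8·10^(76/10) + 2.9·10^(81/10) = 4.112e+08.
L_eq = 10·log₁₀(4.112e+08/8.2) = 77.00 dB(A).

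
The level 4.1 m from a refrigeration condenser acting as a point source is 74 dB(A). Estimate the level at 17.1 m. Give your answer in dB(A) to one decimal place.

For a point source, L₂ = L₁ − 20·log₁₀(r₂/r₁).
L₂ = 74 − 20·log₁₀(17.1/4.1) = 74 − 12.404 = 61.60 dB(A).

61.6 dB(A)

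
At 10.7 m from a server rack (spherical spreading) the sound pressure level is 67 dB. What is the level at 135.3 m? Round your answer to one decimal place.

45.0 dB

For a point source, L₂ = L₁ − 20·log₁₀(r₂/r₁).
L₂ = 67 − 20·log₁₀(135.3/10.7) = 67 − 22.038 = 44.96 dB.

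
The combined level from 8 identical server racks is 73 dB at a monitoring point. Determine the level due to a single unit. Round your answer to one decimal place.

64.0 dB

8 equal contributions raise the level by 10·log₁₀ 8 = 9.031 dB, so each unit alone gives 73 − 9.031.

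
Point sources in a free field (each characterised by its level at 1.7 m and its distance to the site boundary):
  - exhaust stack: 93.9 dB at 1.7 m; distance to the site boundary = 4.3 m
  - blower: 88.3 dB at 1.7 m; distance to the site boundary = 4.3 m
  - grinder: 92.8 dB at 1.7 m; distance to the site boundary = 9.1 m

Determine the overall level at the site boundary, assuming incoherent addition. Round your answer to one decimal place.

Apply inverse-square spreading to bring every level to the receiver, then sum 10^(L/10).
exhaust stack: 93.9 − 20·log₁₀(4.3/1.7) = 93.9 − 8.06 = 85.84 dB.
blower: 88.3 − 20·log₁₀(4.3/1.7) = 88.3 − 8.06 = 80.24 dB.
grinder: 92.8 − 20·log₁₀(9.1/1.7) = 92.8 − 14.57 = 78.23 dB.
Σ 10^(L/10) = 5.558e+08 → L_total = 10·log₁₀(5.558e+08) = 87.45 dB.

87.4 dB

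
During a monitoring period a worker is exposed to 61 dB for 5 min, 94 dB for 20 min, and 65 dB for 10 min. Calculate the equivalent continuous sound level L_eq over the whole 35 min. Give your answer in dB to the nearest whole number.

The energy average is taken in the linear domain: L_eq = 10·log₁₀[(Σ tᵢ·10^(Lᵢ/10))/T], T = 35 min.
Σ tᵢ·10^(Lᵢ/10) = 5·10^(61/10) + 20·10^(94/10) + 10·10^(65/10) = 5.028e+10.
L_eq = 10·log₁₀(5.028e+10/35) = 91.57 dB.

92 dB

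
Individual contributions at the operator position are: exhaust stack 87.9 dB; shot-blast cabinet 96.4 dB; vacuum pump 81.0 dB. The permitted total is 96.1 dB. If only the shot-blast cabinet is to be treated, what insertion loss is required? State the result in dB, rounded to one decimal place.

The untreated sources together contribute 10^(87.9/10) + 10^(81.0/10) = 7.425e+08, i.e. 88.71 dB.
To meet 96.1 dB overall, the treated shot-blast cabinet may contribute at most 10^(96.1/10) − 7.425e+08 = 3.331e+09, i.e. 95.23 dB.
Required insertion loss = 96.4 − 95.23 = 1.17 dB.

1.2 dB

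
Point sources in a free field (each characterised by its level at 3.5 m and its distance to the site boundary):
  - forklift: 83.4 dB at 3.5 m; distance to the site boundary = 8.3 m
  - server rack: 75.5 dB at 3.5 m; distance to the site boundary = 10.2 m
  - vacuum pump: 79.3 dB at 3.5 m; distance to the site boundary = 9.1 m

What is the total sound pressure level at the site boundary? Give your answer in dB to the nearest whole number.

Propagate each source to the receiver with L = L_ref − 20·log₁₀(r/r_ref), then add intensities.
forklift: 83.4 − 20·log₁₀(8.3/3.5) = 83.4 − 7.50 = 75.90 dB.
server rack: 75.5 − 20·log₁₀(10.2/3.5) = 75.5 − 9.29 = 66.21 dB.
vacuum pump: 79.3 − 20·log₁₀(9.1/3.5) = 79.3 − 8.30 = 71.00 dB.
Σ 10^(L/10) = 5.567e+07 → L_total = 10·log₁₀(5.567e+07) = 77.46 dB.

77 dB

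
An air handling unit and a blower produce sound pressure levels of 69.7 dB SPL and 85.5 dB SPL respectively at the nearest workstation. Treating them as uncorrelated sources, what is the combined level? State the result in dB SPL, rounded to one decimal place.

Incoherent sources combine by intensity addition: L_total = 10·log₁₀(Σ 10^(L_i/10)).
Σ 10^(L/10) = 10^(69.7/10) + 10^(85.5/10) = 3.641e+08.
L_total = 10·log₁₀(3.641e+08) = 85.61 dB SPL.

85.6 dB SPL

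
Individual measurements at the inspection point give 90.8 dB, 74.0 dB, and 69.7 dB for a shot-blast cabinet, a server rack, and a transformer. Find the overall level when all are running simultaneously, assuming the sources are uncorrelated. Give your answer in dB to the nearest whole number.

91 dB

Incoherent sources combine by intensity addition: L_total = 10·log₁₀(Σ 10^(L_i/10)).
Σ 10^(L/10) = 10^(90.8/10) + 10^(74.0/10) + 10^(69.7/10) = 1.237e+09.
L_total = 10·log₁₀(1.237e+09) = 90.92 dB.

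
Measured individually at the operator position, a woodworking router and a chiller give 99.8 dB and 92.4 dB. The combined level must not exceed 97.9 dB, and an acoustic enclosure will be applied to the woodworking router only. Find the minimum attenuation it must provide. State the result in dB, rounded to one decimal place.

Fixed contribution from the other source: Σ 10^(L/10) = 10^(92.4/10) = 1.738e+09 (92.40 dB).
The limit corresponds to 10^(97.9/10) = 6.166e+09; subtracting the fixed part leaves 4.428e+09 for the woodworking router, i.e. 96.46 dB.
Required insertion loss = 99.8 − 96.46 = 3.34 dB.

3.3 dB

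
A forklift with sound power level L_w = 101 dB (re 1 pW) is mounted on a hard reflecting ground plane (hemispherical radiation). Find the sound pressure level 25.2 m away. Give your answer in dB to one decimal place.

L_p = L_w − 10·log₁₀(2π·r²) with r = 25.2 m.
2π·r² = 3990 m², 10·log₁₀ of that is 36.010 dB.
L_p = 101 − 36.010 = 64.99 dB.

65.0 dB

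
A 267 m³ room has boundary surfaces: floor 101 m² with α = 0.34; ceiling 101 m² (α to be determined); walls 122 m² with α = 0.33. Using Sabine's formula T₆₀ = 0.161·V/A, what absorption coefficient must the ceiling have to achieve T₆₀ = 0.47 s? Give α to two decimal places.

From T₆₀ = 0.161·V/A, the target T₆₀ = 0.47 s needs A = 0.161·267/0.47 = 91.46 m².
Absorption from the other surfaces = 101·0.34 + 122·0.33 = 74.60 m², so the ceiling must supply 16.86 m² over 101 m².
α = 16.86/101 = 0.167.

0.17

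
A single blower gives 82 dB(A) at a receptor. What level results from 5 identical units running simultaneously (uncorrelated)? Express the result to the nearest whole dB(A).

L_total = L₁ + 10·log₁₀ N for N identical incoherent sources.
L_total = 82 + 10·log₁₀(5) = 82 + 6.990 = 88.99 dB(A).

89 dB(A)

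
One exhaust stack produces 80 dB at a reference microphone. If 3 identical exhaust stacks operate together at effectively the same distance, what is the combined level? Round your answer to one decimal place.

L_total = L₁ + 10·log₁₀ N for N identical incoherent sources.
L_total = 80 + 10·log₁₀(3) = 80 + 4.771 = 84.77 dB.

84.8 dB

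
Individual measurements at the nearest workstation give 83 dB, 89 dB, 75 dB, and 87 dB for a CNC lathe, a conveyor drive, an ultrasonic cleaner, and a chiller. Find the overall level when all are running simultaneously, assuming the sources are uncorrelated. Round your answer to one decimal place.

91.8 dB

Incoherent sources combine by intensity addition: L_total = 10·log₁₀(Σ 10^(L_i/10)).
Σ 10^(L/10) = 10^(83/10) + 10^(89/10) + 10^(75/10) + 10^(87/10) = 1.527e+09.
L_total = 10·log₁₀(1.527e+09) = 91.84 dB.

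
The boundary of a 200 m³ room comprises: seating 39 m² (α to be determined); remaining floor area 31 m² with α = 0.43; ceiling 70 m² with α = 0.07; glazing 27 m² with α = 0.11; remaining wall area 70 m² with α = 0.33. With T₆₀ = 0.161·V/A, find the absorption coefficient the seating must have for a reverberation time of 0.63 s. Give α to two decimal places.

Required total absorption A = 0.161·200/0.63 = 51.11 m².
Absorption from the other surfaces = 31·0.43 + 70·0.07 + 27·0.11 + 70·0.33 = 44.30 m², so the seating must supply 6.81 m² over 39 m².
α = 6.81/39 = 0.175.

0.17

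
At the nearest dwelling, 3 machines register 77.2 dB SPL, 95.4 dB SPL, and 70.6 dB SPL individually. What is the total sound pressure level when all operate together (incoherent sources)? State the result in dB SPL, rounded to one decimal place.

Incoherent sources combine by intensity addition: L_total = 10·log₁₀(Σ 10^(L_i/10)).
Σ 10^(L/10) = 10^(77.2/10) + 10^(95.4/10) + 10^(70.6/10) = 3.531e+09.
L_total = 10·log₁₀(3.531e+09) = 95.48 dB SPL.

95.5 dB SPL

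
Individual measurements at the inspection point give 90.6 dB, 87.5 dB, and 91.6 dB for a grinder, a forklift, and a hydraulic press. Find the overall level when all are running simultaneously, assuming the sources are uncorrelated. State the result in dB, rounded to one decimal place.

95.0 dB

Incoherent sources combine by intensity addition: L_total = 10·log₁₀(Σ 10^(L_i/10)).
Σ 10^(L/10) = 10^(90.6/10) + 10^(87.5/10) + 10^(91.6/10) = 3.156e+09.
L_total = 10·log₁₀(3.156e+09) = 94.99 dB.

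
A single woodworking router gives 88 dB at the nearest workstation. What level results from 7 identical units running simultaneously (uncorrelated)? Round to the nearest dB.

With 7 equal, uncorrelated contributions the intensity is 7× that of one unit, giving a rise of 10·log₁₀ 7.
L_total = 88 + 10·log₁₀(7) = 88 + 8.451 = 96.45 dB.

96 dB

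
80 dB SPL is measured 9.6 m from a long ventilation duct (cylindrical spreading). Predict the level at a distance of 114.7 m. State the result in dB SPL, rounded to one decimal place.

Cylindrical spreading from a line source gives a 10·log₁₀(r₂/r₁) drop.
L₂ = 80 − 10·log₁₀(114.7/9.6) = 80 − 10.773 = 69.23 dB SPL.

69.2 dB SPL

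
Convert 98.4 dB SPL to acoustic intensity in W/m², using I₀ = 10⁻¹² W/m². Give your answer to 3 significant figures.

0.00692 W/m²

I/I₀ = 10^(98.4/10) = 6.918e+09, so I = 6.918e+09 × 10⁻¹² W/m².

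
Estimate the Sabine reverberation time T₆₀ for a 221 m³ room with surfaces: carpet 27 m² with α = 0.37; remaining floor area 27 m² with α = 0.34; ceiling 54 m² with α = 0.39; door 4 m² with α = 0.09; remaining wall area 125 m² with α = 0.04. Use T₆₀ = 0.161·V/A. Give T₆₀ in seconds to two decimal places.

0.78 s

A = Σ Sᵢαᵢ = 27·0.37 + 27·0.34 + 54·0.39 + 4·0.09 + 125·0.04 = 45.59 m².
T₆₀ = 0.161·V/A = 0.161·221/45.59 = 0.780 s.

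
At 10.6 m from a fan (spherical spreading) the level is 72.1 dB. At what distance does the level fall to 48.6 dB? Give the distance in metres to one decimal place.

158.6 m

For a point source L₁ − L₂ = 20·log₁₀(r₂/r₁), so r₂ = r₁·10^((L₁−L₂)/20).
r₂ = 10.6·10^((72.1−48.6)/20) = 10.6·10^(23.5/20) = 158.60 m.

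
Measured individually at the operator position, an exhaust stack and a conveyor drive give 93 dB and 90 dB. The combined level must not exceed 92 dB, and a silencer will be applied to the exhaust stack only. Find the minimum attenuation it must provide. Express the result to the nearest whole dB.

5 dB

Everything except the exhaust stack sums to 10^(90/10) = 1.000e+09 in linear terms, 90.00 dB.
To meet 92 dB overall, the treated exhaust stack may contribute at most 10^(92/10) − 1.000e+09 = 5.849e+08, i.e. 87.67 dB.
Required insertion loss = 93 − 87.67 = 5.33 dB.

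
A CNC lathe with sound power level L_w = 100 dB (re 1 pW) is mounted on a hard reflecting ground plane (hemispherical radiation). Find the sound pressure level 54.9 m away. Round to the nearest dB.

57 dB

L_p = L_w − 10·log₁₀(2π·r²) with r = 54.9 m.
2π·r² = 1.894e+04 m², 10·log₁₀ of that is 42.773 dB.
L_p = 100 − 42.773 = 57.23 dB.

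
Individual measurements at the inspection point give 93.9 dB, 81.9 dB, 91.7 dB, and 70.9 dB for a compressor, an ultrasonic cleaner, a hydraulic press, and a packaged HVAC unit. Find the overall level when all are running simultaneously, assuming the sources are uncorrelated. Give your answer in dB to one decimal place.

For uncorrelated sources the intensities add, so convert each level to linear form, sum, and take 10·log₁₀ of the total.
Σ 10^(L/10) = 10^(93.9/10) + 10^(81.9/10) + 10^(91.7/10) + 10^(70.9/10) = 4.101e+09.
L_total = 10·log₁₀(4.101e+09) = 96.13 dB.

96.1 dB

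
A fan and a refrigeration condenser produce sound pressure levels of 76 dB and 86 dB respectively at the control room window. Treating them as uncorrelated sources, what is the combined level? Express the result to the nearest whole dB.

86 dB

For uncorrelated sources the intensities add, so convert each level to linear form, sum, and take 10·log₁₀ of the total.
Σ 10^(L/10) = 10^(76/10) + 10^(86/10) = 4.379e+08.
L_total = 10·log₁₀(4.379e+08) = 86.41 dB.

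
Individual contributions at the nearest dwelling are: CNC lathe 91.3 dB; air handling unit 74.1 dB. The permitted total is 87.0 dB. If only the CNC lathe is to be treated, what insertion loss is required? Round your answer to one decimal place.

4.5 dB

Everything except the CNC lathe sums to 10^(74.1/10) = 2.570e+07 in linear terms, 74.10 dB.
The limit corresponds to 10^(87.0/10) = 5.012e+08; subtracting the fixed part leaves 4.755e+08 for the CNC lathe, i.e. 86.77 dB.
So the CNC lathe must be reduced from 91.3 to 86.77 dB: IL = 4.53 dB.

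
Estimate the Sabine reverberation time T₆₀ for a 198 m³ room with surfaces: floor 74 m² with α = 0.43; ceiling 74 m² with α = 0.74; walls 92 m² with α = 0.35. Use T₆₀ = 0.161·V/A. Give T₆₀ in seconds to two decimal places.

Summing Sᵢαᵢ: 74·0.43 + 74·0.74 + 92·0.35 = 118.78 m².
T₆₀ = 0.161·V/A = 0.161·198/118.78 = 0.268 s.

0.27 s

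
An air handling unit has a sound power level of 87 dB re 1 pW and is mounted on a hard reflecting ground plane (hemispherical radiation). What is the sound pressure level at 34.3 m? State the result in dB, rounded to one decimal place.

The power spreads over a hemisphere of area 2π·r², so L_p = L_w − 10·log₁₀(2π·r²).
2π·r² = 7392 m², 10·log₁₀ of that is 38.688 dB.
L_p = 87 − 38.688 = 48.31 dB.

48.3 dB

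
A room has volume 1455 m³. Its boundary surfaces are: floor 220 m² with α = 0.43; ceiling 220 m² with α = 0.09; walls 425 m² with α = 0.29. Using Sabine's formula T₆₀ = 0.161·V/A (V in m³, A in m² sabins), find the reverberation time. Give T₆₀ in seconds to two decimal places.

0.99 s

Summing Sᵢαᵢ: 220·0.43 + 220·0.09 + 425·0.29 = 237.65 m².
T₆₀ = 0.161 × 1455 / 237.65 = 0.986 s.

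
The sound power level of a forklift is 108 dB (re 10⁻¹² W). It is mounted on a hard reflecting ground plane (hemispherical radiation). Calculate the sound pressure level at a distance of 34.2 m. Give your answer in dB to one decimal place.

69.3 dB

The power spreads over a hemisphere of area 2π·r², so L_p = L_w − 10·log₁₀(2π·r²).
2π·r² = 7349 m², 10·log₁₀ of that is 38.662 dB.
L_p = 108 − 38.662 = 69.34 dB.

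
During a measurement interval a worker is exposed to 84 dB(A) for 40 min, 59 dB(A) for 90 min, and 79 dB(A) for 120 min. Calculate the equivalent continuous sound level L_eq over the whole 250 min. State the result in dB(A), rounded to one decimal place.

Weight each interval's intensity by its duration and average over T = 250 min:
Σ tᵢ·10^(Lᵢ/10) = 40·10^(84/10) + 90·10^(59/10) + 120·10^(79/10) = 1.965e+10.
L_eq = 10·log₁₀(1.965e+10/250) = 78.95 dB(A).

79.0 dB(A)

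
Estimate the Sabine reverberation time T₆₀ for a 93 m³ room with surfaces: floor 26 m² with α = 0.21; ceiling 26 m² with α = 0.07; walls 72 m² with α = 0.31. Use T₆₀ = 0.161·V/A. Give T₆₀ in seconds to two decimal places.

A = Σ Sᵢαᵢ = 26·0.21 + 26·0.07 + 72·0.31 = 29.60 m².
T₆₀ = 0.161·V/A = 0.161·93/29.60 = 0.506 s.

0.51 s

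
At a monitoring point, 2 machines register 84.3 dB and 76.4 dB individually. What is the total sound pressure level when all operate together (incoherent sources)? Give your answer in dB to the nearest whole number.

85 dB

Incoherent sources combine by intensity addition: L_total = 10·log₁₀(Σ 10^(L_i/10)).
Σ 10^(L/10) = 10^(84.3/10) + 10^(76.4/10) = 3.128e+08.
L_total = 10·log₁₀(3.128e+08) = 84.95 dB.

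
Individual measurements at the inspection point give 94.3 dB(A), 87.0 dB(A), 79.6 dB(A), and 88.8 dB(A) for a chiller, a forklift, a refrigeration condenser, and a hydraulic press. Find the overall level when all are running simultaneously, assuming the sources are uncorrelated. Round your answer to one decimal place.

Incoherent sources combine by intensity addition: L_total = 10·log₁₀(Σ 10^(L_i/10)).
Σ 10^(L/10) = 10^(94.3/10) + 10^(87.0/10) + 10^(79.6/10) + 10^(88.8/10) = 4.043e+09.
L_total = 10·log₁₀(4.043e+09) = 96.07 dB(A).

96.1 dB(A)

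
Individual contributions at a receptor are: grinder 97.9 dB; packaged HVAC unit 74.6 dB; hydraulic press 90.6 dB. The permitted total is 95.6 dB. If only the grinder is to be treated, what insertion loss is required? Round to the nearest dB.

The untreated sources together contribute 10^(74.6/10) + 10^(90.6/10) = 1.177e+09, i.e. 90.71 dB.
To meet 95.6 dB overall, the treated grinder may contribute at most 10^(95.6/10) − 1.177e+09 = 2.454e+09, i.e. 93.90 dB.
Required insertion loss = 97.9 − 93.90 = 4.00 dB.

4 dB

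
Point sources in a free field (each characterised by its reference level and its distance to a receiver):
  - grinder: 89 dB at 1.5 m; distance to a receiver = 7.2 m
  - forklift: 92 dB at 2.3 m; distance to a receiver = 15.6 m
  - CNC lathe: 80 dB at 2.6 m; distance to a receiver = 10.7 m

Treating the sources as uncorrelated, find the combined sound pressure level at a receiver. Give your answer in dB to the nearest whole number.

First find each source's level at the receiver (point-source: −20·log₁₀(r/r_ref)), then combine on an intensity basis.
grinder: 89 − 20·log₁₀(7.2/1.5) = 89 − 13.62 = 75.38 dB.
forklift: 92 − 20·log₁₀(15.6/2.3) = 92 − 16.63 = 75.37 dB.
CNC lathe: 80 − 20·log₁₀(10.7/2.6) = 80 − 12.29 = 67.71 dB.
Σ 10^(L/10) = 7.483e+07 → L_total = 10·log₁₀(7.483e+07) = 78.74 dB.

79 dB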